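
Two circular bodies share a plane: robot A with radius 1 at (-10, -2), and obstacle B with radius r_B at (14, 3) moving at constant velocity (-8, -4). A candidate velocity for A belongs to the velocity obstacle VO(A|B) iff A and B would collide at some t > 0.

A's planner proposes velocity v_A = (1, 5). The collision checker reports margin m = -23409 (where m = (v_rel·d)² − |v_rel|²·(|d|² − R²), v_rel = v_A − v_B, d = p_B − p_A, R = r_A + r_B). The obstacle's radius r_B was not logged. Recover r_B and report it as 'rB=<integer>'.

m = -23409
d = (24, 5);  v_rel = (9, 9),  |v_rel|² = 162
v_rel×d = (9)·(5) − (9)·(24) = -171
since m = R²·162 − (-171)²:  R² = (29241 + -23409) / 162 = 36
R = √36 = 6  ⇒  r_B = 6 − 1 = 5

rB=5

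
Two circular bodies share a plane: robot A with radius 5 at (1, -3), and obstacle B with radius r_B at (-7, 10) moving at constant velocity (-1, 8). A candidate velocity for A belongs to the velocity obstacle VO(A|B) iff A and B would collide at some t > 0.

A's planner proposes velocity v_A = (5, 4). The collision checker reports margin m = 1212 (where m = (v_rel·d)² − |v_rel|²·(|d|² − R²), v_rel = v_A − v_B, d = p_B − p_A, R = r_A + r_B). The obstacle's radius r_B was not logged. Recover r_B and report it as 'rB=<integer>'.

m = 1212
d = (-8, 13);  v_rel = (6, -4),  |v_rel|² = 52
v_rel×d = (6)·(13) − (-4)·(-8) = 46
since m = R²·52 − 46²:  R² = (2116 + 1212) / 52 = 64
R = √64 = 8  ⇒  r_B = 8 − 5 = 3

rB=3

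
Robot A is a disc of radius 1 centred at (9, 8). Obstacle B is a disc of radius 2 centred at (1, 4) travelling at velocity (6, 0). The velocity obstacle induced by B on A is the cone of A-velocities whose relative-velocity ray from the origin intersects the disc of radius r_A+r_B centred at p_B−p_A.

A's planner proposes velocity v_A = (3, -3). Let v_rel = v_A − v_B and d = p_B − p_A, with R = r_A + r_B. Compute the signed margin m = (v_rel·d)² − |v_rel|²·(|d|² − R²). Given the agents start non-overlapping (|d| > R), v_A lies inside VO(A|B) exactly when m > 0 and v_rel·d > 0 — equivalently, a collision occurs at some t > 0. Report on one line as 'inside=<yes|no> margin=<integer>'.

d = (-8, -4),  |d|² = 80;  R = 1+2 = 3,  c = 80−3² = 71
v_rel = (-3, -3),  |v_rel|² = 18;  v_rel·d = (-3)·(-8) + (-3)·(-4) = 36
18·t² − 72·t + 71 = 0  ⇒  m = 36² − 18·71 = 18
m = 18 > 0,  v_rel·d = 36 > 0  ⇒  inside

inside=yes margin=18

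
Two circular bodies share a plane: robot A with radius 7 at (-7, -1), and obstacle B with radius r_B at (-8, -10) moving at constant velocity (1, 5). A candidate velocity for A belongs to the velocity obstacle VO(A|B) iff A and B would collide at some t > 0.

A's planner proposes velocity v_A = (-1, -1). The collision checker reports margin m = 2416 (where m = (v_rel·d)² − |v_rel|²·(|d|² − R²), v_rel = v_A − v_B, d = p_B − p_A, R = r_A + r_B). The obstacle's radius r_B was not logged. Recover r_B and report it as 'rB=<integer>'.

m = 2416
d = (-1, -9);  v_rel = (-2, -6),  |v_rel|² = 40
v_rel×d = (-2)·(-9) − (-6)·(-1) = 12
since m = R²·40 − 12²:  R² = (144 + 2416) / 40 = 64
R = √64 = 8  ⇒  r_B = 8 − 7 = 1

rB=1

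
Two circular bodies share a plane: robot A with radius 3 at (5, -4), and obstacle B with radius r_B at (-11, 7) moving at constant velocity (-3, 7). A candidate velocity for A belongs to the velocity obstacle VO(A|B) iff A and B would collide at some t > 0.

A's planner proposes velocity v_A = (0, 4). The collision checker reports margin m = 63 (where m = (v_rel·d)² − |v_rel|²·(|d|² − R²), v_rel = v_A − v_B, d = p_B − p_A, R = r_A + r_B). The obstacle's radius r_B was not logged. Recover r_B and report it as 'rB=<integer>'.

m = 63
d = (-16, 11);  v_rel = (3, -3),  |v_rel|² = 18
v_rel×d = (3)·(11) − (-3)·(-16) = -15
since m = R²·18 − (-15)²:  R² = (225 + 63) / 18 = 16
R = √16 = 4  ⇒  r_B = 4 − 3 = 1

rB=1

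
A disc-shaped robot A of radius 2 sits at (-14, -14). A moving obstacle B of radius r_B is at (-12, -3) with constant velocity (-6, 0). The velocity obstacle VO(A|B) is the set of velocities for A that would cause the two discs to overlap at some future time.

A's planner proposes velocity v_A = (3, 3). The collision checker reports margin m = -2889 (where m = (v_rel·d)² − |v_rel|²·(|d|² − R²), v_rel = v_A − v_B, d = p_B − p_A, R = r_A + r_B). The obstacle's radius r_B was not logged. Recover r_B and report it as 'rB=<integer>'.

m = -2889
d = (2, 11);  v_rel = (9, 3),  |v_rel|² = 90
v_rel×d = (9)·(11) − (3)·(2) = 93
since m = R²·90 − 93²:  R² = (8649 + -2889) / 90 = 64
R = √64 = 8  ⇒  r_B = 8 − 2 = 6

rB=6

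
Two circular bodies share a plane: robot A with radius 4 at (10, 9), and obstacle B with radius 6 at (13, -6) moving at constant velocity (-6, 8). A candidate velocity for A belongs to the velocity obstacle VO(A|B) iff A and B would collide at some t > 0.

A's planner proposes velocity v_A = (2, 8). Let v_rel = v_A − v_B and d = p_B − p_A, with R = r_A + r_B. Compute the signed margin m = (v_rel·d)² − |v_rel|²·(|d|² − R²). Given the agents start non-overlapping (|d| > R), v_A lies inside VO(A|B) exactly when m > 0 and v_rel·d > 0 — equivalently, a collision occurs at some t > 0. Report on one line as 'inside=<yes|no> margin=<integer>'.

d = (3, -15),  |d|² = 234;  R = 4+6 = 10,  c = 234−10² = 134
v_rel = (8, 0),  |v_rel|² = 64;  v_rel·d = (8)·(3) + (0)·(-15) = 24
64·t² − 48·t + 134 = 0  ⇒  m = 24² − 64·134 = -8000
m = -8000 < 0,  v_rel·d = 24 > 0  ⇒  outside

inside=no margin=-8000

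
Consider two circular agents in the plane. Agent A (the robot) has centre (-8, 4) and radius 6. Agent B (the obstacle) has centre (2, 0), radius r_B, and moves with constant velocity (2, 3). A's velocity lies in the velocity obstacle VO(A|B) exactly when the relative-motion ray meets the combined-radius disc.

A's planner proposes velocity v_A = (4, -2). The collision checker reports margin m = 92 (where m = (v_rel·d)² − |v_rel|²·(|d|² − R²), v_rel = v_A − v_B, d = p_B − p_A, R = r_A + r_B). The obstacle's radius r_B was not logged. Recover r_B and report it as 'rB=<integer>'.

m = 92
d = (10, -4);  v_rel = (2, -5),  |v_rel|² = 29
v_rel×d = (2)·(-4) − (-5)·(10) = 42
since m = R²·29 − 42²:  R² = (1764 + 92) / 29 = 64
R = √64 = 8  ⇒  r_B = 8 − 6 = 2

rB=2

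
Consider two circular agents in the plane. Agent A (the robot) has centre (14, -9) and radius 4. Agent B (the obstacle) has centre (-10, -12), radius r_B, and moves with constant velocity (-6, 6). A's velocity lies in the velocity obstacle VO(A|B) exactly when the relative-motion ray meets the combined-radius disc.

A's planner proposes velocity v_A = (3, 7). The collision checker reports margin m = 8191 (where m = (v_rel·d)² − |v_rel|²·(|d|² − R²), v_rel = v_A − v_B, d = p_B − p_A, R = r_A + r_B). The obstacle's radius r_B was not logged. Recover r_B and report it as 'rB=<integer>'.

m = 8191
d = (-24, -3);  v_rel = (9, 1),  |v_rel|² = 82
v_rel×d = (9)·(-3) − (1)·(-24) = -3
since m = R²·82 − (-3)²:  R² = (9 + 8191) / 82 = 100
R = √100 = 10  ⇒  r_B = 10 − 4 = 6

rB=6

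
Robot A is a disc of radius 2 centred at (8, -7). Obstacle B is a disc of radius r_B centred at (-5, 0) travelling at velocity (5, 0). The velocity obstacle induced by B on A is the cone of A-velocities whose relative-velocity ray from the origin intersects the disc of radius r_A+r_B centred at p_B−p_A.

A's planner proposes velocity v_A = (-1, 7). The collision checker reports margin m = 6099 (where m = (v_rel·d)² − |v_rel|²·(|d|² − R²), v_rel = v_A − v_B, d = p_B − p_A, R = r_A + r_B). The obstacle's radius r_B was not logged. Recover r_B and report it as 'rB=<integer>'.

m = 6099
d = (-13, 7);  v_rel = (-6, 7),  |v_rel|² = 85
v_rel×d = (-6)·(7) − (7)·(-13) = 49
since m = R²·85 − 49²:  R² = (2401 + 6099) / 85 = 100
R = √100 = 10  ⇒  r_B = 10 − 2 = 8

rB=8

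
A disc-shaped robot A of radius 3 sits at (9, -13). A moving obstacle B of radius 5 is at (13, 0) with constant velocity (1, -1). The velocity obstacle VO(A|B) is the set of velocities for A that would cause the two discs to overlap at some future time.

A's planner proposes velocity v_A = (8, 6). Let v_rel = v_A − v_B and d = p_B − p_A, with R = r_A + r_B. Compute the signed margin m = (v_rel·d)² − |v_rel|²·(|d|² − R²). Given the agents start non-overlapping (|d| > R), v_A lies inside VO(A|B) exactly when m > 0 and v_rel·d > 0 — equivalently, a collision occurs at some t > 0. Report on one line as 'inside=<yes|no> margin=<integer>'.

d = (4, 13),  |d|² = 185;  R = 3+5 = 8,  c = 185−8² = 121
v_rel = (7, 7),  |v_rel|² = 98;  v_rel·d = (7)·(4) + (7)·(13) = 119
98·t² − 238·t + 121 = 0  ⇒  m = 119² − 98·121 = 2303
m = 2303 > 0,  v_rel·d = 119 > 0  ⇒  inside

inside=yes margin=2303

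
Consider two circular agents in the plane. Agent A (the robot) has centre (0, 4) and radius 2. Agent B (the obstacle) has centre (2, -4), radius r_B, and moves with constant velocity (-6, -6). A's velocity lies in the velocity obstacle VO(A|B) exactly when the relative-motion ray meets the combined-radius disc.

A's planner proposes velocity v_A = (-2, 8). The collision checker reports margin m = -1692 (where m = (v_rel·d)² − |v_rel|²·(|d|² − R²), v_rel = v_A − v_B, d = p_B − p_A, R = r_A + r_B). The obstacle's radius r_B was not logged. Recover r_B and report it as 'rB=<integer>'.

m = -1692
d = (2, -8);  v_rel = (4, 14),  |v_rel|² = 212
v_rel×d = (4)·(-8) − (14)·(2) = -60
since m = R²·212 − (-60)²:  R² = (3600 + -1692) / 212 = 9
R = √9 = 3  ⇒  r_B = 3 − 2 = 1

rB=1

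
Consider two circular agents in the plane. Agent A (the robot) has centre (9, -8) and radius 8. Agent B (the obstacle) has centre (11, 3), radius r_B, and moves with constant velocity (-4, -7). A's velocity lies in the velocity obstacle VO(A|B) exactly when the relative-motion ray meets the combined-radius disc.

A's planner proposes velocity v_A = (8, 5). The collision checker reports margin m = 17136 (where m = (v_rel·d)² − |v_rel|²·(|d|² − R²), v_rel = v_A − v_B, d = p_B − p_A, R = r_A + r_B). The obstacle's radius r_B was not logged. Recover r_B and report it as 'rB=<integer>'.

m = 17136
d = (2, 11);  v_rel = (12, 12),  |v_rel|² = 288
v_rel×d = (12)·(11) − (12)·(2) = 108
since m = R²·288 − 108²:  R² = (11664 + 17136) / 288 = 100
R = √100 = 10  ⇒  r_B = 10 − 8 = 2

rB=2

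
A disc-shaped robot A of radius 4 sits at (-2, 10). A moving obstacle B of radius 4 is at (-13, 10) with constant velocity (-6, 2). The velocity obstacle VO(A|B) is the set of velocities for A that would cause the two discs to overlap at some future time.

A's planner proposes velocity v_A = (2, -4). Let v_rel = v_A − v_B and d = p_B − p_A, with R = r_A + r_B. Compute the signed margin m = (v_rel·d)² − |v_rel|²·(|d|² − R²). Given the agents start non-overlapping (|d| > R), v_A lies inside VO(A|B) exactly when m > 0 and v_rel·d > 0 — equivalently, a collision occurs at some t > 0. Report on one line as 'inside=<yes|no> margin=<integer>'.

d = (-11, 0),  |d|² = 121;  R = 4+4 = 8,  c = 121−8² = 57
v_rel = (8, -6),  |v_rel|² = 100;  v_rel·d = (8)·(-11) + (-6)·(0) = -88
100·t² + 176·t + 57 = 0  ⇒  m = (-88)² − 100·57 = 2044
m = 2044 > 0,  v_rel·d = -88 < 0  ⇒  outside

inside=no margin=2044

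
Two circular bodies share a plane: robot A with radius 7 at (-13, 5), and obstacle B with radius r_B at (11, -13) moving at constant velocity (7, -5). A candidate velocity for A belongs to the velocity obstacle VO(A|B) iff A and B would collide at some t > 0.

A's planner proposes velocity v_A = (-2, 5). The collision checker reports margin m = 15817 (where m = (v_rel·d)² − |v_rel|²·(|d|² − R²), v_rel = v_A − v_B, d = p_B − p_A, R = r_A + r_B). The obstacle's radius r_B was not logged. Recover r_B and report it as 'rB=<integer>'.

m = 15817
d = (24, -18);  v_rel = (-9, 10),  |v_rel|² = 181
v_rel×d = (-9)·(-18) − (10)·(24) = -78
since m = R²·181 − (-78)²:  R² = (6084 + 15817) / 181 = 121
R = √121 = 11  ⇒  r_B = 11 − 7 = 4

rB=4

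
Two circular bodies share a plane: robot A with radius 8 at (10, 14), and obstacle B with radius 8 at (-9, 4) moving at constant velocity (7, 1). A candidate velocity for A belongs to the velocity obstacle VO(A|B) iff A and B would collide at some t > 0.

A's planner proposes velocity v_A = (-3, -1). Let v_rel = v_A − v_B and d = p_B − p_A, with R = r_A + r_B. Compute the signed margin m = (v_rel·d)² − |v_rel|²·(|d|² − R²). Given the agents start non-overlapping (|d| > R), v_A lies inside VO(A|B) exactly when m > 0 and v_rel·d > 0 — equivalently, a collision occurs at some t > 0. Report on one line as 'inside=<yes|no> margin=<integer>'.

d = (-19, -10),  |d|² = 461;  R = 8+8 = 16,  c = 461−16² = 205
v_rel = (-10, -2),  |v_rel|² = 104;  v_rel·d = (-10)·(-19) + (-2)·(-10) = 210
104·t² − 420·t + 205 = 0  ⇒  m = 210² − 104·205 = 22780
m = 22780 > 0,  v_rel·d = 210 > 0  ⇒  inside

inside=yes margin=22780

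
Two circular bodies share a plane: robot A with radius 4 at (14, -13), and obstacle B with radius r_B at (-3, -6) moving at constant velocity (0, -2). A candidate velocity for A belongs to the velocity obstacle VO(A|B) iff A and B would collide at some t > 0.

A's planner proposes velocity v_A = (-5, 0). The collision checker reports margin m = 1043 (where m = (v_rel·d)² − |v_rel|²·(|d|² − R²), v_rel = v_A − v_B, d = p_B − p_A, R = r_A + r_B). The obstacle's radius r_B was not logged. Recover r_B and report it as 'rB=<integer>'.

m = 1043
d = (-17, 7);  v_rel = (-5, 2),  |v_rel|² = 29
v_rel×d = (-5)·(7) − (2)·(-17) = -1
since m = R²·29 − (-1)²:  R² = (1 + 1043) / 29 = 36
R = √36 = 6  ⇒  r_B = 6 − 4 = 2

rB=2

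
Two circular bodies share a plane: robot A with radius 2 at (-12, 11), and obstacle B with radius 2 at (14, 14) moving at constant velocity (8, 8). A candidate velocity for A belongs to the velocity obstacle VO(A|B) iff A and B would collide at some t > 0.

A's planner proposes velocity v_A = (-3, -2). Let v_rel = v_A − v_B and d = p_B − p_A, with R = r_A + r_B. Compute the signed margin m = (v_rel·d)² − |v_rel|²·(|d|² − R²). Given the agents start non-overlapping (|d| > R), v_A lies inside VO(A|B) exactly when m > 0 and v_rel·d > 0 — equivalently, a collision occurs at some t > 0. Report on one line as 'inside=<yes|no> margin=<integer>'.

d = (26, 3),  |d|² = 685;  R = 2+2 = 4,  c = 685−4² = 669
v_rel = (-11, -10),  |v_rel|² = 221;  v_rel·d = (-11)·(26) + (-10)·(3) = -316
221·t² + 632·t + 669 = 0  ⇒  m = (-316)² − 221·669 = -47993
m = -47993 < 0,  v_rel·d = -316 < 0  ⇒  outside

inside=no margin=-47993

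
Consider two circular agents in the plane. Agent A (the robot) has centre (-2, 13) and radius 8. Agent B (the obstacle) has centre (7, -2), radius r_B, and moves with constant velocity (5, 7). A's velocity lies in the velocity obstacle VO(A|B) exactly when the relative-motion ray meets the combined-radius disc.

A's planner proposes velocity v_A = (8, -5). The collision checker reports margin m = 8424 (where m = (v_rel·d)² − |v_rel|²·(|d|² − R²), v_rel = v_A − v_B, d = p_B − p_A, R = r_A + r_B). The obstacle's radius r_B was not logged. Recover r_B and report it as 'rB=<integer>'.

m = 8424
d = (9, -15);  v_rel = (3, -12),  |v_rel|² = 153
v_rel×d = (3)·(-15) − (-12)·(9) = 63
since m = R²·153 − 63²:  R² = (3969 + 8424) / 153 = 81
R = √81 = 9  ⇒  r_B = 9 − 8 = 1

rB=1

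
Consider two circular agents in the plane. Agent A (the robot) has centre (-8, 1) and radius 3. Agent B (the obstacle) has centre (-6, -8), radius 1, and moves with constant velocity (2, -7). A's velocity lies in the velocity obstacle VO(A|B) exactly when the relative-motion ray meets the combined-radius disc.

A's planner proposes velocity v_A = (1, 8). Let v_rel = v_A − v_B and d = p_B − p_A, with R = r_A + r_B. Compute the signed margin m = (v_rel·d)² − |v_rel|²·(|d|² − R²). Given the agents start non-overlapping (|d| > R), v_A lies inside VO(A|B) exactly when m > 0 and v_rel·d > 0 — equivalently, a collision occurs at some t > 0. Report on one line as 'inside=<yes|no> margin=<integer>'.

d = (2, -9),  |d|² = 85;  R = 3+1 = 4,  c = 85−4² = 69
v_rel = (-1, 15),  |v_rel|² = 226;  v_rel·d = (-1)·(2) + (15)·(-9) = -137
226·t² + 274·t + 69 = 0  ⇒  m = (-137)² − 226·69 = 3175
m = 3175 > 0,  v_rel·d = -137 < 0  ⇒  outside

inside=no margin=3175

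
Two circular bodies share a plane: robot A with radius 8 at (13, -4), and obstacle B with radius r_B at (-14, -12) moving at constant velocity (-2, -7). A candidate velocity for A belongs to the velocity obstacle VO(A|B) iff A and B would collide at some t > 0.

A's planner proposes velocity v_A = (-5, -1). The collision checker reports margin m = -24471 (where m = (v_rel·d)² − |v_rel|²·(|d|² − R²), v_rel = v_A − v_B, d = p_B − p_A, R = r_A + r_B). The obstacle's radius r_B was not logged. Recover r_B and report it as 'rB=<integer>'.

m = -24471
d = (-27, -8);  v_rel = (-3, 6),  |v_rel|² = 45
v_rel×d = (-3)·(-8) − (6)·(-27) = 186
since m = R²·45 − 186²:  R² = (34596 + -24471) / 45 = 225
R = √225 = 15  ⇒  r_B = 15 − 8 = 7

rB=7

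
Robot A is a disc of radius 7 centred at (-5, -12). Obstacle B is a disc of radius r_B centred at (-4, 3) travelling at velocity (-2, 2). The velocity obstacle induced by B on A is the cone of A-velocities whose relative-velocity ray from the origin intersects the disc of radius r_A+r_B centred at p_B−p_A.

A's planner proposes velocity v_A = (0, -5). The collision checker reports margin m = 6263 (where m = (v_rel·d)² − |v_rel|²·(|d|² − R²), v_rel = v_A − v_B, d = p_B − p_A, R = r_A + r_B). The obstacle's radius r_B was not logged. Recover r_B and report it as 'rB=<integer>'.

m = 6263
d = (1, 15);  v_rel = (2, -7),  |v_rel|² = 53
v_rel×d = (2)·(15) − (-7)·(1) = 37
since m = R²·53 − 37²:  R² = (1369 + 6263) / 53 = 144
R = √144 = 12  ⇒  r_B = 12 − 7 = 5

rB=5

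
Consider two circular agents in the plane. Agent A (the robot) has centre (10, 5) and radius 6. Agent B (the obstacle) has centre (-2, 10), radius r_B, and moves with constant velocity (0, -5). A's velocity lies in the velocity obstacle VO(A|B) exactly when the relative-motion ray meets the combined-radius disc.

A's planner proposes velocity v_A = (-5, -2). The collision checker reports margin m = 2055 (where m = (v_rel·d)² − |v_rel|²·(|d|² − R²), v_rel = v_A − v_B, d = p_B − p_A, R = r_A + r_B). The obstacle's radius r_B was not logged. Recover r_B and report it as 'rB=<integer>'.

m = 2055
d = (-12, 5);  v_rel = (-5, 3),  |v_rel|² = 34
v_rel×d = (-5)·(5) − (3)·(-12) = 11
since m = R²·34 − 11²:  R² = (121 + 2055) / 34 = 64
R = √64 = 8  ⇒  r_B = 8 − 6 = 2

rB=2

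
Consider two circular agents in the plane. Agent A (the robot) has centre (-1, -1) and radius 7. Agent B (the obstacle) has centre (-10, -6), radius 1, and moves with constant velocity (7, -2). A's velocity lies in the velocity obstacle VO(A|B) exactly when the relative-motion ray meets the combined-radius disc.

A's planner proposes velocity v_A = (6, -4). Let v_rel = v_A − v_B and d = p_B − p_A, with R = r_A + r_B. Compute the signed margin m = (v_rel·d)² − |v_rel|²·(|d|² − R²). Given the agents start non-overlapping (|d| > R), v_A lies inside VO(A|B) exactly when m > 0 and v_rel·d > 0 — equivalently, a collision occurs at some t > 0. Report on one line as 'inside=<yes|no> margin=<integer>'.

d = (-9, -5),  |d|² = 106;  R = 7+1 = 8,  c = 106−8² = 42
v_rel = (-1, -2),  |v_rel|² = 5;  v_rel·d = (-1)·(-9) + (-2)·(-5) = 19
5·t² − 38·t + 42 = 0  ⇒  m = 19² − 5·42 = 151
m = 151 > 0,  v_rel·d = 19 > 0  ⇒  inside

inside=yes margin=151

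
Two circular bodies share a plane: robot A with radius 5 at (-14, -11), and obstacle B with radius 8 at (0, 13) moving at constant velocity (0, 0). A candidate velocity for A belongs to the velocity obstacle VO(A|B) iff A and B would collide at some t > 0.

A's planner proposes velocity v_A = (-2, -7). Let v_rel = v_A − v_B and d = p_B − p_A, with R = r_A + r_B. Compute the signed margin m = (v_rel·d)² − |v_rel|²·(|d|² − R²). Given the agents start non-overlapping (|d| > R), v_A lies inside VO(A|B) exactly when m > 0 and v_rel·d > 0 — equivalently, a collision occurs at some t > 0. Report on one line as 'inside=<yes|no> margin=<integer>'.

d = (14, 24),  |d|² = 772;  R = 5+8 = 13,  c = 772−13² = 603
v_rel = (-2, -7),  |v_rel|² = 53;  v_rel·d = (-2)·(14) + (-7)·(24) = -196
53·t² + 392·t + 603 = 0  ⇒  m = (-196)² − 53·603 = 6457
m = 6457 > 0,  v_rel·d = -196 < 0  ⇒  outside

inside=no margin=6457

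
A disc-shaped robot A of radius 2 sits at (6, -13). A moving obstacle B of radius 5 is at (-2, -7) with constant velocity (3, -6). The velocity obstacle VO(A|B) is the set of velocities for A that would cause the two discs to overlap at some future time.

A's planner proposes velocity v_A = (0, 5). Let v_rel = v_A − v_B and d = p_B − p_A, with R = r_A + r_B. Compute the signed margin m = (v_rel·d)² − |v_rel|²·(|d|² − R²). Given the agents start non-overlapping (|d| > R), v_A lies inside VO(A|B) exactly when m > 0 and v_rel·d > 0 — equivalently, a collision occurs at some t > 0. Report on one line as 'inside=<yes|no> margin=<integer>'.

d = (-8, 6),  |d|² = 100;  R = 2+5 = 7,  c = 100−7² = 51
v_rel = (-3, 11),  |v_rel|² = 130;  v_rel·d = (-3)·(-8) + (11)·(6) = 90
130·t² − 180·t + 51 = 0  ⇒  m = 90² − 130·51 = 1470
m = 1470 > 0,  v_rel·d = 90 > 0  ⇒  inside

inside=yes margin=1470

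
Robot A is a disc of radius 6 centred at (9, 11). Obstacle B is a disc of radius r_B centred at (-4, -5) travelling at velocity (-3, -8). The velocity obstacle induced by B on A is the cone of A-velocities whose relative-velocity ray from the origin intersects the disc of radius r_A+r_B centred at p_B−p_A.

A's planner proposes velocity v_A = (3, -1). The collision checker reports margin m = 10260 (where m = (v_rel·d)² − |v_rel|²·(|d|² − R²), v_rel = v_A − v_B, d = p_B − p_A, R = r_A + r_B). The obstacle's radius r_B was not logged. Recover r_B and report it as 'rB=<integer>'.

m = 10260
d = (-13, -16);  v_rel = (6, 7),  |v_rel|² = 85
v_rel×d = (6)·(-16) − (7)·(-13) = -5
since m = R²·85 − (-5)²:  R² = (25 + 10260) / 85 = 121
R = √121 = 11  ⇒  r_B = 11 − 6 = 5

rB=5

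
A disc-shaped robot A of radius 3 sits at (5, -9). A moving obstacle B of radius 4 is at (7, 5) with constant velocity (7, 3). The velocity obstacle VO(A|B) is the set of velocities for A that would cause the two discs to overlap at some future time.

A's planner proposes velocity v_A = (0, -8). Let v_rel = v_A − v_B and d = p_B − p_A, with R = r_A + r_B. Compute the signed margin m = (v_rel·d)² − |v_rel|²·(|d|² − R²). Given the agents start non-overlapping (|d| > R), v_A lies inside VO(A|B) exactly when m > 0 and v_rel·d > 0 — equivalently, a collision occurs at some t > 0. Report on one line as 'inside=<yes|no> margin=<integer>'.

d = (2, 14),  |d|² = 200;  R = 3+4 = 7,  c = 200−7² = 151
v_rel = (-7, -11),  |v_rel|² = 170;  v_rel·d = (-7)·(2) + (-11)·(14) = -168
170·t² + 336·t + 151 = 0  ⇒  m = (-168)² − 170·151 = 2554
m = 2554 > 0,  v_rel·d = -168 < 0  ⇒  outside

inside=no margin=2554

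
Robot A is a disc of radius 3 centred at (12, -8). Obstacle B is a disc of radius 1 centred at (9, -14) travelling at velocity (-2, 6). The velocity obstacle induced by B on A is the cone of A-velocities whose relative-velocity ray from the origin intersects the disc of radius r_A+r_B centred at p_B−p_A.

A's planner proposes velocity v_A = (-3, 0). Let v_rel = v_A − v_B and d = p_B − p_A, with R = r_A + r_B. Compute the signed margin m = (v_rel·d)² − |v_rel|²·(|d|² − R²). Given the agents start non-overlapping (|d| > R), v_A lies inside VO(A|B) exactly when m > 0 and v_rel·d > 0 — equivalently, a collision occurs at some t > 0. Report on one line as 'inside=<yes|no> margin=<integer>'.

d = (-3, -6),  |d|² = 45;  R = 3+1 = 4,  c = 45−4² = 29
v_rel = (-1, -6),  |v_rel|² = 37;  v_rel·d = (-1)·(-3) + (-6)·(-6) = 39
37·t² − 78·t + 29 = 0  ⇒  m = 39² − 37·29 = 448
m = 448 > 0,  v_rel·d = 39 > 0  ⇒  inside

inside=yes margin=448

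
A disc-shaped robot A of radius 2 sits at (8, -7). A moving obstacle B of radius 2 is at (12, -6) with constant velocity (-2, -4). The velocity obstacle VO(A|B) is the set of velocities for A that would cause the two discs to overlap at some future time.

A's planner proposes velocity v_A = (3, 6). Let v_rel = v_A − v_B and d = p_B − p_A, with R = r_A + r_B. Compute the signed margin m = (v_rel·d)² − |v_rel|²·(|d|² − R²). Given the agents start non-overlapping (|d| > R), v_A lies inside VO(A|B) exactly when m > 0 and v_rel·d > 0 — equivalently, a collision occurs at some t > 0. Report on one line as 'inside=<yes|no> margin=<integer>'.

d = (4, 1),  |d|² = 17;  R = 2+2 = 4,  c = 17−4² = 1
v_rel = (5, 10),  |v_rel|² = 125;  v_rel·d = (5)·(4) + (10)·(1) = 30
125·t² − 60·t + 1 = 0  ⇒  m = 30² − 125·1 = 775
m = 775 > 0,  v_rel·d = 30 > 0  ⇒  inside

inside=yes margin=775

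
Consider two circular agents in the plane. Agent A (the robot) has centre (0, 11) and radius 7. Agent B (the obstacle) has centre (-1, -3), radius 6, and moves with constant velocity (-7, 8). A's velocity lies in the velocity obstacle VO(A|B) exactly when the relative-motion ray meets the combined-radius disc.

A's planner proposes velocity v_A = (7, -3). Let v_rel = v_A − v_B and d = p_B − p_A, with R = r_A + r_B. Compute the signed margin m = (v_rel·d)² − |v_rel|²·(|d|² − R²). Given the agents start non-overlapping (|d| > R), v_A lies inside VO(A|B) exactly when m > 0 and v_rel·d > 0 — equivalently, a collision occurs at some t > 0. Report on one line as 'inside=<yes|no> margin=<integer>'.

d = (-1, -14),  |d|² = 197;  R = 7+6 = 13,  c = 197−13² = 28
v_rel = (14, -11),  |v_rel|² = 317;  v_rel·d = (14)·(-1) + (-11)·(-14) = 140
317·t² − 280·t + 28 = 0  ⇒  m = 140² − 317·28 = 10724
m = 10724 > 0,  v_rel·d = 140 > 0  ⇒  inside

inside=yes margin=10724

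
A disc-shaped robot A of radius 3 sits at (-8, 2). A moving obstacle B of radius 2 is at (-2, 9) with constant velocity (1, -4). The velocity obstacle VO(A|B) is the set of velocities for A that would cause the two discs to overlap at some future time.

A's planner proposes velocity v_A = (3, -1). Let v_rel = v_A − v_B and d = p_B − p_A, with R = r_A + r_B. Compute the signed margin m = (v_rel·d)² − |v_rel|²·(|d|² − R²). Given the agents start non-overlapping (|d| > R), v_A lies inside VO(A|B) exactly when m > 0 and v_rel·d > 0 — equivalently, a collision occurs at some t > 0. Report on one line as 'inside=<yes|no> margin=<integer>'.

d = (6, 7),  |d|² = 85;  R = 3+2 = 5,  c = 85−5² = 60
v_rel = (2, 3),  |v_rel|² = 13;  v_rel·d = (2)·(6) + (3)·(7) = 33
13·t² − 66·t + 60 = 0  ⇒  m = 33² − 13·60 = 309
m = 309 > 0,  v_rel·d = 33 > 0  ⇒  inside

inside=yes margin=309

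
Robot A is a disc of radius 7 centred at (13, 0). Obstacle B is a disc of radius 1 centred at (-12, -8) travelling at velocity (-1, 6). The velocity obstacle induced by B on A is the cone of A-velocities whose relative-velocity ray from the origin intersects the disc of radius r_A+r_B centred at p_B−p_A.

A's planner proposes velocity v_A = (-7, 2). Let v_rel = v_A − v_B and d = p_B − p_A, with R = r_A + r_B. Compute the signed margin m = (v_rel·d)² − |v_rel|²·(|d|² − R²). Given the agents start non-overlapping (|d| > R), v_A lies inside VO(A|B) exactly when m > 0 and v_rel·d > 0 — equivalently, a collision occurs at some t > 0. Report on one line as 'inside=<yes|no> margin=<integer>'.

d = (-25, -8),  |d|² = 689;  R = 7+1 = 8,  c = 689−8² = 625
v_rel = (-6, -4),  |v_rel|² = 52;  v_rel·d = (-6)·(-25) + (-4)·(-8) = 182
52·t² − 364·t + 625 = 0  ⇒  m = 182² − 52·625 = 624
m = 624 > 0,  v_rel·d = 182 > 0  ⇒  inside

inside=yes margin=624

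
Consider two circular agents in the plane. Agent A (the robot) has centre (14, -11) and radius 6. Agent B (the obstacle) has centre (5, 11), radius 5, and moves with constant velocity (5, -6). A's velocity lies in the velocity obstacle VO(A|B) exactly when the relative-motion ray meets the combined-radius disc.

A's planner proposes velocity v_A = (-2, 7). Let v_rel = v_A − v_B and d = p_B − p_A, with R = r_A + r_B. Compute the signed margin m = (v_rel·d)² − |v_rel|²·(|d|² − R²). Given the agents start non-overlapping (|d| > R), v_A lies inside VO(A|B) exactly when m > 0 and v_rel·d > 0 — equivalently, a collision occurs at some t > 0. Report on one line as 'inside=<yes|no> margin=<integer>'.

d = (-9, 22),  |d|² = 565;  R = 6+5 = 11,  c = 565−11² = 444
v_rel = (-7, 13),  |v_rel|² = 218;  v_rel·d = (-7)·(-9) + (13)·(22) = 349
218·t² − 698·t + 444 = 0  ⇒  m = 349² − 218·444 = 25009
m = 25009 > 0,  v_rel·d = 349 > 0  ⇒  inside

inside=yes margin=25009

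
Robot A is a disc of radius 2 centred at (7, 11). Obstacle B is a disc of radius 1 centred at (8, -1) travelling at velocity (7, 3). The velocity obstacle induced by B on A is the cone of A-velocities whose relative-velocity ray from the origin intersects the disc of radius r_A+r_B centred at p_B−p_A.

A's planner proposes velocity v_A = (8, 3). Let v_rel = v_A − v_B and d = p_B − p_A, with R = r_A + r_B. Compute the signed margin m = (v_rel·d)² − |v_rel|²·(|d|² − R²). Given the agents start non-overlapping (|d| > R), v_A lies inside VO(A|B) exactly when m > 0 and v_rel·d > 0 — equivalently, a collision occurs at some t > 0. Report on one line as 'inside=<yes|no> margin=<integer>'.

d = (1, -12),  |d|² = 145;  R = 2+1 = 3,  c = 145−3² = 136
v_rel = (1, 0),  |v_rel|² = 1;  v_rel·d = (1)·(1) + (0)·(-12) = 1
1·t² − 2·t + 136 = 0  ⇒  m = 1² − 1·136 = -135
m = -135 < 0,  v_rel·d = 1 > 0  ⇒  outside

inside=no margin=-135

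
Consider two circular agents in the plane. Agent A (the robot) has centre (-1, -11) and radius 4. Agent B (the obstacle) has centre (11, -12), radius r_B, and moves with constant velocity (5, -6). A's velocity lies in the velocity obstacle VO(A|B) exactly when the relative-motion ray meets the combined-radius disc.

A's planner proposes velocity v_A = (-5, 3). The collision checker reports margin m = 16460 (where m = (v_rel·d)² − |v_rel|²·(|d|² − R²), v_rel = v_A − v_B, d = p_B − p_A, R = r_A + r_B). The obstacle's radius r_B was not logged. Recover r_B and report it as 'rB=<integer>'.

m = 16460
d = (12, -1);  v_rel = (-10, 9),  |v_rel|² = 181
v_rel×d = (-10)·(-1) − (9)·(12) = -98
since m = R²·181 − (-98)²:  R² = (9604 + 16460) / 181 = 144
R = √144 = 12  ⇒  r_B = 12 − 4 = 8

rB=8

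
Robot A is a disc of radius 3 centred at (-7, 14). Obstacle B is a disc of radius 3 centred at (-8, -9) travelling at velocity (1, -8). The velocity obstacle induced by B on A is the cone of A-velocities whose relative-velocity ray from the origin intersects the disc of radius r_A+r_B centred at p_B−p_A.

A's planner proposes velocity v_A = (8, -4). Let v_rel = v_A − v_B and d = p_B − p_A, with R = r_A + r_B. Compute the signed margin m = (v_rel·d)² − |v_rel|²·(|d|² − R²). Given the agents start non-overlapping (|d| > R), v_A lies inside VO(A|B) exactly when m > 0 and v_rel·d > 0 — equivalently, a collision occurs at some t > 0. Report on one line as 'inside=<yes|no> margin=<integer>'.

d = (-1, -23),  |d|² = 530;  R = 3+3 = 6,  c = 530−6² = 494
v_rel = (7, 4),  |v_rel|² = 65;  v_rel·d = (7)·(-1) + (4)·(-23) = -99
65·t² + 198·t + 494 = 0  ⇒  m = (-99)² − 65·494 = -22309
m = -22309 < 0,  v_rel·d = -99 < 0  ⇒  outside

inside=no margin=-22309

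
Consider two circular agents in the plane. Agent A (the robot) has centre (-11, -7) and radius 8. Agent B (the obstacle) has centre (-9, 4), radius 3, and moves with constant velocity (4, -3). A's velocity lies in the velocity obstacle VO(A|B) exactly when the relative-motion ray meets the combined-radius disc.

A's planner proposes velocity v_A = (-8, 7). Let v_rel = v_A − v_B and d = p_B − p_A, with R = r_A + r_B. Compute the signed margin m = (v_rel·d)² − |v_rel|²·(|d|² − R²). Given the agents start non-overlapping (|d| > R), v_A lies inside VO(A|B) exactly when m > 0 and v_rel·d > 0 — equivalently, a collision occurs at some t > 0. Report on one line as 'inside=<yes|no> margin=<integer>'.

d = (2, 11),  |d|² = 125;  R = 8+3 = 11,  c = 125−11² = 4
v_rel = (-12, 10),  |v_rel|² = 244;  v_rel·d = (-12)·(2) + (10)·(11) = 86
244·t² − 172·t + 4 = 0  ⇒  m = 86² − 244·4 = 6420
m = 6420 > 0,  v_rel·d = 86 > 0  ⇒  inside

inside=yes margin=6420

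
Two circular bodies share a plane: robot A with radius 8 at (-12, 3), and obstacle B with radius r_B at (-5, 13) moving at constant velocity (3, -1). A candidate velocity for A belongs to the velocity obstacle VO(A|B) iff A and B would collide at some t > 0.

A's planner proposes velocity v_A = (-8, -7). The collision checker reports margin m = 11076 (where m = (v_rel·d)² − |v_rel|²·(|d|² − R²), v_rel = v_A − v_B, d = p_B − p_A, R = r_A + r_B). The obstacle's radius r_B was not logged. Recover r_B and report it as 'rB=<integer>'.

m = 11076
d = (7, 10);  v_rel = (-11, -6),  |v_rel|² = 157
v_rel×d = (-11)·(10) − (-6)·(7) = -68
since m = R²·157 − (-68)²:  R² = (4624 + 11076) / 157 = 100
R = √100 = 10  ⇒  r_B = 10 − 8 = 2

rB=2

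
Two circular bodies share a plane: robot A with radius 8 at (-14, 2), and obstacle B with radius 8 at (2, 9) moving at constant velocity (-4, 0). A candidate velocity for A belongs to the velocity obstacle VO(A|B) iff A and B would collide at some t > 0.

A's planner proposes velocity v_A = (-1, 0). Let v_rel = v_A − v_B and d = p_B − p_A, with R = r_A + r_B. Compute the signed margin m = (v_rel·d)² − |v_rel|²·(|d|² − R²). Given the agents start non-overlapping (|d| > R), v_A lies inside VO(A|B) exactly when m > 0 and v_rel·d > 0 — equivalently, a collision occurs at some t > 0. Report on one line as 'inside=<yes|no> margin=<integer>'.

d = (16, 7),  |d|² = 305;  R = 8+8 = 16,  c = 305−16² = 49
v_rel = (3, 0),  |v_rel|² = 9;  v_rel·d = (3)·(16) + (0)·(7) = 48
9·t² − 96·t + 49 = 0  ⇒  m = 48² − 9·49 = 1863
m = 1863 > 0,  v_rel·d = 48 > 0  ⇒  inside

inside=yes margin=1863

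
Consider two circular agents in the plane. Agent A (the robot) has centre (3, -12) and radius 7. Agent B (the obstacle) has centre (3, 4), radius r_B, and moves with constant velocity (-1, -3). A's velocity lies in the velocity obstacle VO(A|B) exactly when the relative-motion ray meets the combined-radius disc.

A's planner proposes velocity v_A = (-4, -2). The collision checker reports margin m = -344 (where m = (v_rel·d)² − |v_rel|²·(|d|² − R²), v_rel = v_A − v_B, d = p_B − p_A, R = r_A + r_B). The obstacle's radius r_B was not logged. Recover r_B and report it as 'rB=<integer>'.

m = -344
d = (0, 16);  v_rel = (-3, 1),  |v_rel|² = 10
v_rel×d = (-3)·(16) − (1)·(0) = -48
since m = R²·10 − (-48)²:  R² = (2304 + -344) / 10 = 196
R = √196 = 14  ⇒  r_B = 14 − 7 = 7

rB=7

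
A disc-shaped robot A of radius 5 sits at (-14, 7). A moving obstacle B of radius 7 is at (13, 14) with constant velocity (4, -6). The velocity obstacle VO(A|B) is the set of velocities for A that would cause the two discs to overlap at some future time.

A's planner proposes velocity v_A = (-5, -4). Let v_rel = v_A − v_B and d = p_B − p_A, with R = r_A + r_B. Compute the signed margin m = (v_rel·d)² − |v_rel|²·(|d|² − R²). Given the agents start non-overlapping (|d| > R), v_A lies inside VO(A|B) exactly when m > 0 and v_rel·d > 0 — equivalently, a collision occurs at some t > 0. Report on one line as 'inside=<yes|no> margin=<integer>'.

d = (27, 7),  |d|² = 778;  R = 5+7 = 12,  c = 778−12² = 634
v_rel = (-9, 2),  |v_rel|² = 85;  v_rel·d = (-9)·(27) + (2)·(7) = -229
85·t² + 458·t + 634 = 0  ⇒  m = (-229)² − 85·634 = -1449
m = -1449 < 0,  v_rel·d = -229 < 0  ⇒  outside

inside=no margin=-1449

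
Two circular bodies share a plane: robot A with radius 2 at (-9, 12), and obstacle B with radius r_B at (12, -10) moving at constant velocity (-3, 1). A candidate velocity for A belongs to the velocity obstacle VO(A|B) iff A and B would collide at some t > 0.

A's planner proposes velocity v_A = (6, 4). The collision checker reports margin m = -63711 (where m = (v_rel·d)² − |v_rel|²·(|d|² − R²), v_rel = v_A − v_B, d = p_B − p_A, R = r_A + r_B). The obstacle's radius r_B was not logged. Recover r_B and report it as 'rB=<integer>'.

m = -63711
d = (21, -22);  v_rel = (9, 3),  |v_rel|² = 90
v_rel×d = (9)·(-22) − (3)·(21) = -261
since m = R²·90 − (-261)²:  R² = (68121 + -63711) / 90 = 49
R = √49 = 7  ⇒  r_B = 7 − 2 = 5

rB=5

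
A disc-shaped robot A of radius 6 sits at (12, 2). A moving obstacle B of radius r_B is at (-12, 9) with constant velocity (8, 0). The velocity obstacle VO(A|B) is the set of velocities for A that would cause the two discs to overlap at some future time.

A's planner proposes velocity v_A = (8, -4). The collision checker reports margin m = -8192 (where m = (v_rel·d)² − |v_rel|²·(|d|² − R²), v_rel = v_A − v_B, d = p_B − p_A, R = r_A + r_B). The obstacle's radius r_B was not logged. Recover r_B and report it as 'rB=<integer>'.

m = -8192
d = (-24, 7);  v_rel = (0, -4),  |v_rel|² = 16
v_rel×d = (0)·(7) − (-4)·(-24) = -96
since m = R²·16 − (-96)²:  R² = (9216 + -8192) / 16 = 64
R = √64 = 8  ⇒  r_B = 8 − 6 = 2

rB=2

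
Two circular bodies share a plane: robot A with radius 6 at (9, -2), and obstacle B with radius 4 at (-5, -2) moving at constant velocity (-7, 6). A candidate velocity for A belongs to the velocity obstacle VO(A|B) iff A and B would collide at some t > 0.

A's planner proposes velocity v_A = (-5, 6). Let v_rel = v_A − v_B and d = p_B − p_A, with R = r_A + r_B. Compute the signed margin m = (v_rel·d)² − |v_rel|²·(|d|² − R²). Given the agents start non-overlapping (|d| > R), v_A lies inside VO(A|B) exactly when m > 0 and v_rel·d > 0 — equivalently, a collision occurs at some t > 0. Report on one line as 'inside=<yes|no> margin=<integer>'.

d = (-14, 0),  |d|² = 196;  R = 6+4 = 10,  c = 196−10² = 96
v_rel = (2, 0),  |v_rel|² = 4;  v_rel·d = (2)·(-14) + (0)·(0) = -28
4·t² + 56·t + 96 = 0  ⇒  m = (-28)² − 4·96 = 400
m = 400 > 0,  v_rel·d = -28 < 0  ⇒  outside

inside=no margin=400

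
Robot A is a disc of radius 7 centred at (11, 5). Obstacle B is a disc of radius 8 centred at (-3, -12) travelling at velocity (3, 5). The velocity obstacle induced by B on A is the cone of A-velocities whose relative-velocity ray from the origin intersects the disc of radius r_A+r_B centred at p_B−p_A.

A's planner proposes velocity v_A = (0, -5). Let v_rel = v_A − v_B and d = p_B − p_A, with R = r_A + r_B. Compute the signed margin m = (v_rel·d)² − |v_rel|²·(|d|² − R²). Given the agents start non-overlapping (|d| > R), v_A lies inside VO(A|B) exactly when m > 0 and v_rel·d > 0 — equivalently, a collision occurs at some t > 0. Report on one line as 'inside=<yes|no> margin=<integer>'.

d = (-14, -17),  |d|² = 485;  R = 7+8 = 15,  c = 485−15² = 260
v_rel = (-3, -10),  |v_rel|² = 109;  v_rel·d = (-3)·(-14) + (-10)·(-17) = 212
109·t² − 424·t + 260 = 0  ⇒  m = 212² − 109·260 = 16604
m = 16604 > 0,  v_rel·d = 212 > 0  ⇒  inside

inside=yes margin=16604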